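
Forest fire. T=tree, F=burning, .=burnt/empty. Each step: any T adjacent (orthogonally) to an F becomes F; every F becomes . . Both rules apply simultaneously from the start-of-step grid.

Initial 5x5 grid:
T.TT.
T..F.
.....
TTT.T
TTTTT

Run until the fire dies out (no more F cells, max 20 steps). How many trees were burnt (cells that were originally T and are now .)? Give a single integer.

Step 1: +1 fires, +1 burnt (F count now 1)
Step 2: +1 fires, +1 burnt (F count now 1)
Step 3: +0 fires, +1 burnt (F count now 0)
Fire out after step 3
Initially T: 13, now '.': 14
Total burnt (originally-T cells now '.'): 2

Answer: 2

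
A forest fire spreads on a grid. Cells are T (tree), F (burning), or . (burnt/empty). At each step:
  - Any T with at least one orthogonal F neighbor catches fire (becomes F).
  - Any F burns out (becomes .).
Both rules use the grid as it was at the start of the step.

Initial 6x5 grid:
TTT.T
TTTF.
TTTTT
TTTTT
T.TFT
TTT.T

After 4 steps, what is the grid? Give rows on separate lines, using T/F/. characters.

Step 1: 5 trees catch fire, 2 burn out
  TTT.T
  TTF..
  TTTFT
  TTTFT
  T.F.F
  TTT.T
Step 2: 8 trees catch fire, 5 burn out
  TTF.T
  TF...
  TTF.F
  TTF.F
  T....
  TTF.F
Step 3: 5 trees catch fire, 8 burn out
  TF..T
  F....
  TF...
  TF...
  T....
  TF...
Step 4: 4 trees catch fire, 5 burn out
  F...T
  .....
  F....
  F....
  T....
  F....

F...T
.....
F....
F....
T....
F....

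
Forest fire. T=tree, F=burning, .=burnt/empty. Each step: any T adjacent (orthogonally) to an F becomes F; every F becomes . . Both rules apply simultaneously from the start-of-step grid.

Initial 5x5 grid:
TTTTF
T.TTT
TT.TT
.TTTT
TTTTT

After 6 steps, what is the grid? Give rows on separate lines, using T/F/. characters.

Step 1: 2 trees catch fire, 1 burn out
  TTTF.
  T.TTF
  TT.TT
  .TTTT
  TTTTT
Step 2: 3 trees catch fire, 2 burn out
  TTF..
  T.TF.
  TT.TF
  .TTTT
  TTTTT
Step 3: 4 trees catch fire, 3 burn out
  TF...
  T.F..
  TT.F.
  .TTTF
  TTTTT
Step 4: 3 trees catch fire, 4 burn out
  F....
  T....
  TT...
  .TTF.
  TTTTF
Step 5: 3 trees catch fire, 3 burn out
  .....
  F....
  TT...
  .TF..
  TTTF.
Step 6: 3 trees catch fire, 3 burn out
  .....
  .....
  FT...
  .F...
  TTF..

.....
.....
FT...
.F...
TTF..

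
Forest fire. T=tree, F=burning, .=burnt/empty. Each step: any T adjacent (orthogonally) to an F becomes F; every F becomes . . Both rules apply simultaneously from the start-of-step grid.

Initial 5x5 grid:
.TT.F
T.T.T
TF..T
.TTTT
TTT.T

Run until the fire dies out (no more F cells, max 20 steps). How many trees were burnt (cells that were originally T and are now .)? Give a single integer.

Answer: 12

Derivation:
Step 1: +3 fires, +2 burnt (F count now 3)
Step 2: +4 fires, +3 burnt (F count now 4)
Step 3: +4 fires, +4 burnt (F count now 4)
Step 4: +1 fires, +4 burnt (F count now 1)
Step 5: +0 fires, +1 burnt (F count now 0)
Fire out after step 5
Initially T: 15, now '.': 22
Total burnt (originally-T cells now '.'): 12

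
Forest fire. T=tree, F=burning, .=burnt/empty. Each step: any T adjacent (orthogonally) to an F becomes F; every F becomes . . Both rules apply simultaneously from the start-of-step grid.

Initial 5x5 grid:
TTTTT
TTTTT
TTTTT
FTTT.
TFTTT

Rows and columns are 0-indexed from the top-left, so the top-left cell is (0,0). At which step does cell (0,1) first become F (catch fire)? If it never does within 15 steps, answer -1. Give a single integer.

Step 1: cell (0,1)='T' (+4 fires, +2 burnt)
Step 2: cell (0,1)='T' (+4 fires, +4 burnt)
Step 3: cell (0,1)='T' (+5 fires, +4 burnt)
Step 4: cell (0,1)='F' (+3 fires, +5 burnt)
  -> target ignites at step 4
Step 5: cell (0,1)='.' (+3 fires, +3 burnt)
Step 6: cell (0,1)='.' (+2 fires, +3 burnt)
Step 7: cell (0,1)='.' (+1 fires, +2 burnt)
Step 8: cell (0,1)='.' (+0 fires, +1 burnt)
  fire out at step 8

4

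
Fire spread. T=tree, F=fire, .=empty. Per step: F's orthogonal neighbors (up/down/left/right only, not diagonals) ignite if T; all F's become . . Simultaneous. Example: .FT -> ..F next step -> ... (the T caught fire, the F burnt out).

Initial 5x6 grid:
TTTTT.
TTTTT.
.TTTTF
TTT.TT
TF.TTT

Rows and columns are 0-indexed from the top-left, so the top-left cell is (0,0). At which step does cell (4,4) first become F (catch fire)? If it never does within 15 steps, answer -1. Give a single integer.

Step 1: cell (4,4)='T' (+4 fires, +2 burnt)
Step 2: cell (4,4)='T' (+7 fires, +4 burnt)
Step 3: cell (4,4)='F' (+5 fires, +7 burnt)
  -> target ignites at step 3
Step 4: cell (4,4)='.' (+5 fires, +5 burnt)
Step 5: cell (4,4)='.' (+2 fires, +5 burnt)
Step 6: cell (4,4)='.' (+0 fires, +2 burnt)
  fire out at step 6

3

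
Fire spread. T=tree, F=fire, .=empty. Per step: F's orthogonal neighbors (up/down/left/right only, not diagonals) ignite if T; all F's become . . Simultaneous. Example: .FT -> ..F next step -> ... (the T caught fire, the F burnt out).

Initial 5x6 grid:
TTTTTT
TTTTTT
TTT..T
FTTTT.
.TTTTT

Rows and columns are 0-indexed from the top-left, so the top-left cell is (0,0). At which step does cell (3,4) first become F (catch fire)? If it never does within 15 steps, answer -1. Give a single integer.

Step 1: cell (3,4)='T' (+2 fires, +1 burnt)
Step 2: cell (3,4)='T' (+4 fires, +2 burnt)
Step 3: cell (3,4)='T' (+5 fires, +4 burnt)
Step 4: cell (3,4)='F' (+4 fires, +5 burnt)
  -> target ignites at step 4
Step 5: cell (3,4)='.' (+3 fires, +4 burnt)
Step 6: cell (3,4)='.' (+3 fires, +3 burnt)
Step 7: cell (3,4)='.' (+2 fires, +3 burnt)
Step 8: cell (3,4)='.' (+2 fires, +2 burnt)
Step 9: cell (3,4)='.' (+0 fires, +2 burnt)
  fire out at step 9

4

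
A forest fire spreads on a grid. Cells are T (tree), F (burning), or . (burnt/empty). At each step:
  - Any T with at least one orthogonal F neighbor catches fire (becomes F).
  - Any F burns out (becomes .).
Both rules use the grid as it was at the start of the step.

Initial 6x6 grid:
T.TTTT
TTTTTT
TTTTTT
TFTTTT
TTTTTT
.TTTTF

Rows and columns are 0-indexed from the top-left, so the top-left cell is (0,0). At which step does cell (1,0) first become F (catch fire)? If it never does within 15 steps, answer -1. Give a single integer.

Step 1: cell (1,0)='T' (+6 fires, +2 burnt)
Step 2: cell (1,0)='T' (+10 fires, +6 burnt)
Step 3: cell (1,0)='F' (+7 fires, +10 burnt)
  -> target ignites at step 3
Step 4: cell (1,0)='.' (+5 fires, +7 burnt)
Step 5: cell (1,0)='.' (+3 fires, +5 burnt)
Step 6: cell (1,0)='.' (+1 fires, +3 burnt)
Step 7: cell (1,0)='.' (+0 fires, +1 burnt)
  fire out at step 7

3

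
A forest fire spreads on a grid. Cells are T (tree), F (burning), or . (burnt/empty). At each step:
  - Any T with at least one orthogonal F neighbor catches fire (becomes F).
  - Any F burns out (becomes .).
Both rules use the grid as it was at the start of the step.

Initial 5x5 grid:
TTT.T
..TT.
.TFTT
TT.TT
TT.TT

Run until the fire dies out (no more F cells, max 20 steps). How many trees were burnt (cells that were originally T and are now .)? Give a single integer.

Step 1: +3 fires, +1 burnt (F count now 3)
Step 2: +5 fires, +3 burnt (F count now 5)
Step 3: +5 fires, +5 burnt (F count now 5)
Step 4: +3 fires, +5 burnt (F count now 3)
Step 5: +0 fires, +3 burnt (F count now 0)
Fire out after step 5
Initially T: 17, now '.': 24
Total burnt (originally-T cells now '.'): 16

Answer: 16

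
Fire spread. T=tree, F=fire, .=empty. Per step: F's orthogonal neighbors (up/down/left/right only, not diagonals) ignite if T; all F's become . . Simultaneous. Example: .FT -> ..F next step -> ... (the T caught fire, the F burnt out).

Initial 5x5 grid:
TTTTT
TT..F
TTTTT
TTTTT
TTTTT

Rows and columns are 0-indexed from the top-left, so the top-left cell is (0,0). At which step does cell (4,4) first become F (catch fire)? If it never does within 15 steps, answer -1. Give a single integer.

Step 1: cell (4,4)='T' (+2 fires, +1 burnt)
Step 2: cell (4,4)='T' (+3 fires, +2 burnt)
Step 3: cell (4,4)='F' (+4 fires, +3 burnt)
  -> target ignites at step 3
Step 4: cell (4,4)='.' (+4 fires, +4 burnt)
Step 5: cell (4,4)='.' (+5 fires, +4 burnt)
Step 6: cell (4,4)='.' (+3 fires, +5 burnt)
Step 7: cell (4,4)='.' (+1 fires, +3 burnt)
Step 8: cell (4,4)='.' (+0 fires, +1 burnt)
  fire out at step 8

3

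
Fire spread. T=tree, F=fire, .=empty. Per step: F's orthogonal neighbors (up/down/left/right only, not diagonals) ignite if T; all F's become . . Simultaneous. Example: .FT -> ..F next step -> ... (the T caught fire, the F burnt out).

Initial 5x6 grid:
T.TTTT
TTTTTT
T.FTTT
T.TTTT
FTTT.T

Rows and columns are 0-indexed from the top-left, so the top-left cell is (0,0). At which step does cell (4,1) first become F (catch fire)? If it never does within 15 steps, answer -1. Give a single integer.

Step 1: cell (4,1)='F' (+5 fires, +2 burnt)
  -> target ignites at step 1
Step 2: cell (4,1)='.' (+7 fires, +5 burnt)
Step 3: cell (4,1)='.' (+6 fires, +7 burnt)
Step 4: cell (4,1)='.' (+4 fires, +6 burnt)
Step 5: cell (4,1)='.' (+2 fires, +4 burnt)
Step 6: cell (4,1)='.' (+0 fires, +2 burnt)
  fire out at step 6

1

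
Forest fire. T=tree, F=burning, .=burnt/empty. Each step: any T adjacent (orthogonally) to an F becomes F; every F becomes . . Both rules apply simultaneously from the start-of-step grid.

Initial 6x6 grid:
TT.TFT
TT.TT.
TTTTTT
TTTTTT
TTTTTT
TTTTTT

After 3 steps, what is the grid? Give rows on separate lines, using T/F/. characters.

Step 1: 3 trees catch fire, 1 burn out
  TT.F.F
  TT.TF.
  TTTTTT
  TTTTTT
  TTTTTT
  TTTTTT
Step 2: 2 trees catch fire, 3 burn out
  TT....
  TT.F..
  TTTTFT
  TTTTTT
  TTTTTT
  TTTTTT
Step 3: 3 trees catch fire, 2 burn out
  TT....
  TT....
  TTTF.F
  TTTTFT
  TTTTTT
  TTTTTT

TT....
TT....
TTTF.F
TTTTFT
TTTTTT
TTTTTT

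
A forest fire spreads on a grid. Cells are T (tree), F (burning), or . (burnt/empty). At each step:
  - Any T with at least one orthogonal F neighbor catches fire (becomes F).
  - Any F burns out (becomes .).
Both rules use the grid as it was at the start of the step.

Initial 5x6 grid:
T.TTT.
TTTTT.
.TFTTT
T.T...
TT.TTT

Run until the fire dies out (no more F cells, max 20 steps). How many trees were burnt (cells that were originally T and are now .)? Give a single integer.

Answer: 14

Derivation:
Step 1: +4 fires, +1 burnt (F count now 4)
Step 2: +4 fires, +4 burnt (F count now 4)
Step 3: +4 fires, +4 burnt (F count now 4)
Step 4: +2 fires, +4 burnt (F count now 2)
Step 5: +0 fires, +2 burnt (F count now 0)
Fire out after step 5
Initially T: 20, now '.': 24
Total burnt (originally-T cells now '.'): 14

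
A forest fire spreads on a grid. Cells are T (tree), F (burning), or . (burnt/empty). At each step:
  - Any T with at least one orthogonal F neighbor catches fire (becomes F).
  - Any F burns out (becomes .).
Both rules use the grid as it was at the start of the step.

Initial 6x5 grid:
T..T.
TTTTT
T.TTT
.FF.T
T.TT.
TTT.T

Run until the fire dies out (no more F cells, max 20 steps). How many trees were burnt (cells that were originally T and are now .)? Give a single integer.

Step 1: +2 fires, +2 burnt (F count now 2)
Step 2: +4 fires, +2 burnt (F count now 4)
Step 3: +4 fires, +4 burnt (F count now 4)
Step 4: +5 fires, +4 burnt (F count now 5)
Step 5: +3 fires, +5 burnt (F count now 3)
Step 6: +0 fires, +3 burnt (F count now 0)
Fire out after step 6
Initially T: 19, now '.': 29
Total burnt (originally-T cells now '.'): 18

Answer: 18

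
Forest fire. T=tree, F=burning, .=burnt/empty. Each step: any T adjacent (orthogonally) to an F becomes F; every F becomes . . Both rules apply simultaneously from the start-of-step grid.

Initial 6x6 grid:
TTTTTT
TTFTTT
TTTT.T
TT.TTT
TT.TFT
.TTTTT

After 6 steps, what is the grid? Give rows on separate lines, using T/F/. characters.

Step 1: 8 trees catch fire, 2 burn out
  TTFTTT
  TF.FTT
  TTFT.T
  TT.TFT
  TT.F.F
  .TTTFT
Step 2: 10 trees catch fire, 8 burn out
  TF.FTT
  F...FT
  TF.F.T
  TT.F.F
  TT....
  .TTF.F
Step 3: 7 trees catch fire, 10 burn out
  F...FT
  .....F
  F....F
  TF....
  TT....
  .TF...
Step 4: 4 trees catch fire, 7 burn out
  .....F
  ......
  ......
  F.....
  TF....
  .F....
Step 5: 1 trees catch fire, 4 burn out
  ......
  ......
  ......
  ......
  F.....
  ......
Step 6: 0 trees catch fire, 1 burn out
  ......
  ......
  ......
  ......
  ......
  ......

......
......
......
......
......
......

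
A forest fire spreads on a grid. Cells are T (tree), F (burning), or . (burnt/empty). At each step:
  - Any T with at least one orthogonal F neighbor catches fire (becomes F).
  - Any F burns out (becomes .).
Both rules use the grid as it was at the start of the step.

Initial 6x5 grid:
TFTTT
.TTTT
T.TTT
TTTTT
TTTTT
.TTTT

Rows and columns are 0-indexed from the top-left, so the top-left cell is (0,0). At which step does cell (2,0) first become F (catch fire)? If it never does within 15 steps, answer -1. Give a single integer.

Step 1: cell (2,0)='T' (+3 fires, +1 burnt)
Step 2: cell (2,0)='T' (+2 fires, +3 burnt)
Step 3: cell (2,0)='T' (+3 fires, +2 burnt)
Step 4: cell (2,0)='T' (+3 fires, +3 burnt)
Step 5: cell (2,0)='T' (+4 fires, +3 burnt)
Step 6: cell (2,0)='T' (+5 fires, +4 burnt)
Step 7: cell (2,0)='F' (+5 fires, +5 burnt)
  -> target ignites at step 7
Step 8: cell (2,0)='.' (+1 fires, +5 burnt)
Step 9: cell (2,0)='.' (+0 fires, +1 burnt)
  fire out at step 9

7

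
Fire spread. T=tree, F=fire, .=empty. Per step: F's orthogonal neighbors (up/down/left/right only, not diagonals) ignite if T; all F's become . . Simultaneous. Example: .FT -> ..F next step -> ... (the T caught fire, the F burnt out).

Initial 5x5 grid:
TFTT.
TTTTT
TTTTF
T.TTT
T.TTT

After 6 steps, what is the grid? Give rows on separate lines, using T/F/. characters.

Step 1: 6 trees catch fire, 2 burn out
  F.FT.
  TFTTF
  TTTF.
  T.TTF
  T.TTT
Step 2: 8 trees catch fire, 6 burn out
  ...F.
  F.FF.
  TFF..
  T.TF.
  T.TTF
Step 3: 3 trees catch fire, 8 burn out
  .....
  .....
  F....
  T.F..
  T.TF.
Step 4: 2 trees catch fire, 3 burn out
  .....
  .....
  .....
  F....
  T.F..
Step 5: 1 trees catch fire, 2 burn out
  .....
  .....
  .....
  .....
  F....
Step 6: 0 trees catch fire, 1 burn out
  .....
  .....
  .....
  .....
  .....

.....
.....
.....
.....
.....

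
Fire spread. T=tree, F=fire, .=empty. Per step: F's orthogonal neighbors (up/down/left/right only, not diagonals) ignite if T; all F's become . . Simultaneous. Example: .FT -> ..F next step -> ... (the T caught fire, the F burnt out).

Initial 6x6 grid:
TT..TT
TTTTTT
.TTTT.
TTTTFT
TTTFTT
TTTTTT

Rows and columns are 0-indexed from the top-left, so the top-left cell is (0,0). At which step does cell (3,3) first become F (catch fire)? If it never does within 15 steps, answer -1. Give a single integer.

Step 1: cell (3,3)='F' (+6 fires, +2 burnt)
  -> target ignites at step 1
Step 2: cell (3,3)='.' (+7 fires, +6 burnt)
Step 3: cell (3,3)='.' (+8 fires, +7 burnt)
Step 4: cell (3,3)='.' (+5 fires, +8 burnt)
Step 5: cell (3,3)='.' (+1 fires, +5 burnt)
Step 6: cell (3,3)='.' (+2 fires, +1 burnt)
Step 7: cell (3,3)='.' (+1 fires, +2 burnt)
Step 8: cell (3,3)='.' (+0 fires, +1 burnt)
  fire out at step 8

1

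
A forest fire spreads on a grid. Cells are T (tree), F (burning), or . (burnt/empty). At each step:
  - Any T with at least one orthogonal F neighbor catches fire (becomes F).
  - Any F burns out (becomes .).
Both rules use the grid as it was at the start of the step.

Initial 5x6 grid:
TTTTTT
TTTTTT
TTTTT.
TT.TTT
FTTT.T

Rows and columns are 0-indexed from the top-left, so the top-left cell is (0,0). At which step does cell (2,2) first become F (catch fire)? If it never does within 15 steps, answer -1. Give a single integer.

Step 1: cell (2,2)='T' (+2 fires, +1 burnt)
Step 2: cell (2,2)='T' (+3 fires, +2 burnt)
Step 3: cell (2,2)='T' (+3 fires, +3 burnt)
Step 4: cell (2,2)='F' (+4 fires, +3 burnt)
  -> target ignites at step 4
Step 5: cell (2,2)='.' (+4 fires, +4 burnt)
Step 6: cell (2,2)='.' (+4 fires, +4 burnt)
Step 7: cell (2,2)='.' (+3 fires, +4 burnt)
Step 8: cell (2,2)='.' (+2 fires, +3 burnt)
Step 9: cell (2,2)='.' (+1 fires, +2 burnt)
Step 10: cell (2,2)='.' (+0 fires, +1 burnt)
  fire out at step 10

4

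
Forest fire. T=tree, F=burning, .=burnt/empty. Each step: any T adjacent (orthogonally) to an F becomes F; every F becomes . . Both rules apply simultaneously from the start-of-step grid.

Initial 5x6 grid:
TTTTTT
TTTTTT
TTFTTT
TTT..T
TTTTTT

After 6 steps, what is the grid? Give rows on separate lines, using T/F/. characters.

Step 1: 4 trees catch fire, 1 burn out
  TTTTTT
  TTFTTT
  TF.FTT
  TTF..T
  TTTTTT
Step 2: 7 trees catch fire, 4 burn out
  TTFTTT
  TF.FTT
  F...FT
  TF...T
  TTFTTT
Step 3: 8 trees catch fire, 7 burn out
  TF.FTT
  F...FT
  .....F
  F....T
  TF.FTT
Step 4: 6 trees catch fire, 8 burn out
  F...FT
  .....F
  ......
  .....F
  F...FT
Step 5: 2 trees catch fire, 6 burn out
  .....F
  ......
  ......
  ......
  .....F
Step 6: 0 trees catch fire, 2 burn out
  ......
  ......
  ......
  ......
  ......

......
......
......
......
......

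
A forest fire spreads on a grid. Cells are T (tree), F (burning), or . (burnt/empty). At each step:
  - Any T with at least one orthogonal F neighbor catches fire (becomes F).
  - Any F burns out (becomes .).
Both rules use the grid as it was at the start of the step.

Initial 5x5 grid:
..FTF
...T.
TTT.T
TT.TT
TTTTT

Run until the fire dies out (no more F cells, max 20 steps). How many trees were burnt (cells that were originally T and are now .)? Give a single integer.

Step 1: +1 fires, +2 burnt (F count now 1)
Step 2: +1 fires, +1 burnt (F count now 1)
Step 3: +0 fires, +1 burnt (F count now 0)
Fire out after step 3
Initially T: 15, now '.': 12
Total burnt (originally-T cells now '.'): 2

Answer: 2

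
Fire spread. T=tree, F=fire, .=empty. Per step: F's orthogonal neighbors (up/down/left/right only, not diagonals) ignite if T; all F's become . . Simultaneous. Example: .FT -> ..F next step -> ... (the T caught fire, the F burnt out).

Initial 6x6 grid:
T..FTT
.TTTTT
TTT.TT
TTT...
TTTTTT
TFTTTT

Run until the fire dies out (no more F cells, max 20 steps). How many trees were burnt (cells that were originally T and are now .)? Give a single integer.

Answer: 26

Derivation:
Step 1: +5 fires, +2 burnt (F count now 5)
Step 2: +7 fires, +5 burnt (F count now 7)
Step 3: +9 fires, +7 burnt (F count now 9)
Step 4: +4 fires, +9 burnt (F count now 4)
Step 5: +1 fires, +4 burnt (F count now 1)
Step 6: +0 fires, +1 burnt (F count now 0)
Fire out after step 6
Initially T: 27, now '.': 35
Total burnt (originally-T cells now '.'): 26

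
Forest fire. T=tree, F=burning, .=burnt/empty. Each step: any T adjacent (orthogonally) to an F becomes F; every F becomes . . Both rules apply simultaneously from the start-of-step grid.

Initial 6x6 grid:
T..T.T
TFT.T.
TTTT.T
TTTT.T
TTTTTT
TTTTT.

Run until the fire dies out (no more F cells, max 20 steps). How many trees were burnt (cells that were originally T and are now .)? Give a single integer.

Step 1: +3 fires, +1 burnt (F count now 3)
Step 2: +4 fires, +3 burnt (F count now 4)
Step 3: +4 fires, +4 burnt (F count now 4)
Step 4: +4 fires, +4 burnt (F count now 4)
Step 5: +3 fires, +4 burnt (F count now 3)
Step 6: +2 fires, +3 burnt (F count now 2)
Step 7: +2 fires, +2 burnt (F count now 2)
Step 8: +1 fires, +2 burnt (F count now 1)
Step 9: +1 fires, +1 burnt (F count now 1)
Step 10: +0 fires, +1 burnt (F count now 0)
Fire out after step 10
Initially T: 27, now '.': 33
Total burnt (originally-T cells now '.'): 24

Answer: 24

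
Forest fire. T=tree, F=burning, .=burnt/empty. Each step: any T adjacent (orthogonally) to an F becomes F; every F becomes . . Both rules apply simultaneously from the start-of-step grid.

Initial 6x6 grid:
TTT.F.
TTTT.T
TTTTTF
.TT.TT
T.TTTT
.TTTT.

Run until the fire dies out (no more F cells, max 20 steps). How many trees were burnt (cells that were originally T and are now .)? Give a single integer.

Step 1: +3 fires, +2 burnt (F count now 3)
Step 2: +3 fires, +3 burnt (F count now 3)
Step 3: +3 fires, +3 burnt (F count now 3)
Step 4: +5 fires, +3 burnt (F count now 5)
Step 5: +6 fires, +5 burnt (F count now 6)
Step 6: +3 fires, +6 burnt (F count now 3)
Step 7: +2 fires, +3 burnt (F count now 2)
Step 8: +0 fires, +2 burnt (F count now 0)
Fire out after step 8
Initially T: 26, now '.': 35
Total burnt (originally-T cells now '.'): 25

Answer: 25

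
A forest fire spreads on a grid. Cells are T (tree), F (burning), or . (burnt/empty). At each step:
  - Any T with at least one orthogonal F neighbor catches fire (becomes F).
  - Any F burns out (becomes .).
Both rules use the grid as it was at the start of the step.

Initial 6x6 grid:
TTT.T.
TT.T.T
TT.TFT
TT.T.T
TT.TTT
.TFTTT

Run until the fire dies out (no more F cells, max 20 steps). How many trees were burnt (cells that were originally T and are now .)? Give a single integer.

Step 1: +4 fires, +2 burnt (F count now 4)
Step 2: +7 fires, +4 burnt (F count now 7)
Step 3: +5 fires, +7 burnt (F count now 5)
Step 4: +2 fires, +5 burnt (F count now 2)
Step 5: +2 fires, +2 burnt (F count now 2)
Step 6: +2 fires, +2 burnt (F count now 2)
Step 7: +2 fires, +2 burnt (F count now 2)
Step 8: +0 fires, +2 burnt (F count now 0)
Fire out after step 8
Initially T: 25, now '.': 35
Total burnt (originally-T cells now '.'): 24

Answer: 24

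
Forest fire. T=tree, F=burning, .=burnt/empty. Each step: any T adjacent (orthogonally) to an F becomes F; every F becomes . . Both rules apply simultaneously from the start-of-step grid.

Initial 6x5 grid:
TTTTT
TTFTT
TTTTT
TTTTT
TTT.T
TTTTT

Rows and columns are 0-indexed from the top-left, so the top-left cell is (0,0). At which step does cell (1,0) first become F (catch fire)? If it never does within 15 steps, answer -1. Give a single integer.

Step 1: cell (1,0)='T' (+4 fires, +1 burnt)
Step 2: cell (1,0)='F' (+7 fires, +4 burnt)
  -> target ignites at step 2
Step 3: cell (1,0)='.' (+7 fires, +7 burnt)
Step 4: cell (1,0)='.' (+4 fires, +7 burnt)
Step 5: cell (1,0)='.' (+4 fires, +4 burnt)
Step 6: cell (1,0)='.' (+2 fires, +4 burnt)
Step 7: cell (1,0)='.' (+0 fires, +2 burnt)
  fire out at step 7

2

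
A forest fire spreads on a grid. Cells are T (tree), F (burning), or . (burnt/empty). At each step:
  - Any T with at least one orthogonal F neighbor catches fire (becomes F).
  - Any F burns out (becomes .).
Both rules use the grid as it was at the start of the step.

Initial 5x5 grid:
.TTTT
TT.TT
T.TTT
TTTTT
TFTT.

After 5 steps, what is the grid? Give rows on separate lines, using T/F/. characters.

Step 1: 3 trees catch fire, 1 burn out
  .TTTT
  TT.TT
  T.TTT
  TFTTT
  F.FT.
Step 2: 3 trees catch fire, 3 burn out
  .TTTT
  TT.TT
  T.TTT
  F.FTT
  ...F.
Step 3: 3 trees catch fire, 3 burn out
  .TTTT
  TT.TT
  F.FTT
  ...FT
  .....
Step 4: 3 trees catch fire, 3 burn out
  .TTTT
  FT.TT
  ...FT
  ....F
  .....
Step 5: 3 trees catch fire, 3 burn out
  .TTTT
  .F.FT
  ....F
  .....
  .....

.TTTT
.F.FT
....F
.....
.....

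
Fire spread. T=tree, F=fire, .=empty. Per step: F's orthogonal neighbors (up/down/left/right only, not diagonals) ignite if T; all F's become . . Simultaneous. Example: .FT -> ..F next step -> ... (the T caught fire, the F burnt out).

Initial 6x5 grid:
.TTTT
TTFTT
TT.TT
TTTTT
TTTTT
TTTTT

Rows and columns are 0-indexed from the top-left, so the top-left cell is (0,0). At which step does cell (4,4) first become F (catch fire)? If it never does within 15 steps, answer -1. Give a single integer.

Step 1: cell (4,4)='T' (+3 fires, +1 burnt)
Step 2: cell (4,4)='T' (+6 fires, +3 burnt)
Step 3: cell (4,4)='T' (+5 fires, +6 burnt)
Step 4: cell (4,4)='T' (+5 fires, +5 burnt)
Step 5: cell (4,4)='F' (+5 fires, +5 burnt)
  -> target ignites at step 5
Step 6: cell (4,4)='.' (+3 fires, +5 burnt)
Step 7: cell (4,4)='.' (+0 fires, +3 burnt)
  fire out at step 7

5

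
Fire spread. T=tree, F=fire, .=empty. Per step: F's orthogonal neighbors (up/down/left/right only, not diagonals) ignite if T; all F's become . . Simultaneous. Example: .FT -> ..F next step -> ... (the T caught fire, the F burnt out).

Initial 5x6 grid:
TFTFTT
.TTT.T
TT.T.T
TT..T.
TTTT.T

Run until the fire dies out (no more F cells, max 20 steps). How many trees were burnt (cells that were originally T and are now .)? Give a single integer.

Answer: 18

Derivation:
Step 1: +5 fires, +2 burnt (F count now 5)
Step 2: +4 fires, +5 burnt (F count now 4)
Step 3: +3 fires, +4 burnt (F count now 3)
Step 4: +3 fires, +3 burnt (F count now 3)
Step 5: +2 fires, +3 burnt (F count now 2)
Step 6: +1 fires, +2 burnt (F count now 1)
Step 7: +0 fires, +1 burnt (F count now 0)
Fire out after step 7
Initially T: 20, now '.': 28
Total burnt (originally-T cells now '.'): 18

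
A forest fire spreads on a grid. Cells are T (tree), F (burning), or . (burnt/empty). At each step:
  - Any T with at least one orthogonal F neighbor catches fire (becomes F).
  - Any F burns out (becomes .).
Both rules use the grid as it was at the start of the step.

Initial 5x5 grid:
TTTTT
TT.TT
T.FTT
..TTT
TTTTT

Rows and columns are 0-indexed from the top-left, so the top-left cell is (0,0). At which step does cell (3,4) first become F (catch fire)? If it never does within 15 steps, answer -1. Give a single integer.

Step 1: cell (3,4)='T' (+2 fires, +1 burnt)
Step 2: cell (3,4)='T' (+4 fires, +2 burnt)
Step 3: cell (3,4)='F' (+5 fires, +4 burnt)
  -> target ignites at step 3
Step 4: cell (3,4)='.' (+4 fires, +5 burnt)
Step 5: cell (3,4)='.' (+1 fires, +4 burnt)
Step 6: cell (3,4)='.' (+2 fires, +1 burnt)
Step 7: cell (3,4)='.' (+1 fires, +2 burnt)
Step 8: cell (3,4)='.' (+1 fires, +1 burnt)
Step 9: cell (3,4)='.' (+0 fires, +1 burnt)
  fire out at step 9

3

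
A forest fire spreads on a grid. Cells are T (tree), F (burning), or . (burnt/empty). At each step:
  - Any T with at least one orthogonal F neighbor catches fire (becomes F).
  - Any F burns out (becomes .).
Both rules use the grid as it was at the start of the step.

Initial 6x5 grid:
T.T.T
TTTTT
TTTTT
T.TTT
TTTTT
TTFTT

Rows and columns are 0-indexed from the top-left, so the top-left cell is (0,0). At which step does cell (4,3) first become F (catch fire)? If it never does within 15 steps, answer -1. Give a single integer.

Step 1: cell (4,3)='T' (+3 fires, +1 burnt)
Step 2: cell (4,3)='F' (+5 fires, +3 burnt)
  -> target ignites at step 2
Step 3: cell (4,3)='.' (+4 fires, +5 burnt)
Step 4: cell (4,3)='.' (+5 fires, +4 burnt)
Step 5: cell (4,3)='.' (+5 fires, +5 burnt)
Step 6: cell (4,3)='.' (+2 fires, +5 burnt)
Step 7: cell (4,3)='.' (+2 fires, +2 burnt)
Step 8: cell (4,3)='.' (+0 fires, +2 burnt)
  fire out at step 8

2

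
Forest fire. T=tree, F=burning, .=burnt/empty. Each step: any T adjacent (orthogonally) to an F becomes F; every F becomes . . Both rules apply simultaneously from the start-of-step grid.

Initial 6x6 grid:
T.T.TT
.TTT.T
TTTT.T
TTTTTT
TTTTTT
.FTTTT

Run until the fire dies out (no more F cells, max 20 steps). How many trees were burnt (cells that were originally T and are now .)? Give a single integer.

Answer: 28

Derivation:
Step 1: +2 fires, +1 burnt (F count now 2)
Step 2: +4 fires, +2 burnt (F count now 4)
Step 3: +5 fires, +4 burnt (F count now 5)
Step 4: +6 fires, +5 burnt (F count now 6)
Step 5: +4 fires, +6 burnt (F count now 4)
Step 6: +3 fires, +4 burnt (F count now 3)
Step 7: +1 fires, +3 burnt (F count now 1)
Step 8: +1 fires, +1 burnt (F count now 1)
Step 9: +1 fires, +1 burnt (F count now 1)
Step 10: +1 fires, +1 burnt (F count now 1)
Step 11: +0 fires, +1 burnt (F count now 0)
Fire out after step 11
Initially T: 29, now '.': 35
Total burnt (originally-T cells now '.'): 28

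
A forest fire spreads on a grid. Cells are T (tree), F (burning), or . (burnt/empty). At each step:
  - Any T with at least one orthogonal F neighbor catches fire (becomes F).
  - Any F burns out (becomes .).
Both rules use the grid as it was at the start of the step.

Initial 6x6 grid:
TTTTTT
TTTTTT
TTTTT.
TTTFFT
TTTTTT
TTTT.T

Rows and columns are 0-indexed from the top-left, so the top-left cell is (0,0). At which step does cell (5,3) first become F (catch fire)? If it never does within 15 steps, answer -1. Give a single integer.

Step 1: cell (5,3)='T' (+6 fires, +2 burnt)
Step 2: cell (5,3)='F' (+7 fires, +6 burnt)
  -> target ignites at step 2
Step 3: cell (5,3)='.' (+9 fires, +7 burnt)
Step 4: cell (5,3)='.' (+6 fires, +9 burnt)
Step 5: cell (5,3)='.' (+3 fires, +6 burnt)
Step 6: cell (5,3)='.' (+1 fires, +3 burnt)
Step 7: cell (5,3)='.' (+0 fires, +1 burnt)
  fire out at step 7

2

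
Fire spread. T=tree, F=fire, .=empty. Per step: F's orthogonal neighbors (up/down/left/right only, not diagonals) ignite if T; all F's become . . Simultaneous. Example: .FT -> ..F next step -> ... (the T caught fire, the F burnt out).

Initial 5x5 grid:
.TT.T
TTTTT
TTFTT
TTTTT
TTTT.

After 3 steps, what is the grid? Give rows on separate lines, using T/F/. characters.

Step 1: 4 trees catch fire, 1 burn out
  .TT.T
  TTFTT
  TF.FT
  TTFTT
  TTTT.
Step 2: 8 trees catch fire, 4 burn out
  .TF.T
  TF.FT
  F...F
  TF.FT
  TTFT.
Step 3: 7 trees catch fire, 8 burn out
  .F..T
  F...F
  .....
  F...F
  TF.F.

.F..T
F...F
.....
F...F
TF.F.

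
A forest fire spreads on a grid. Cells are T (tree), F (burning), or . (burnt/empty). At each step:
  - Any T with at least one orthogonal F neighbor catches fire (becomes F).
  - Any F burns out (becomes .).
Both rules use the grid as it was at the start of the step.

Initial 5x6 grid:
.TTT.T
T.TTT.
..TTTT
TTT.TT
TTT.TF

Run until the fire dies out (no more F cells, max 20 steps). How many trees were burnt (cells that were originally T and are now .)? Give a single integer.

Answer: 19

Derivation:
Step 1: +2 fires, +1 burnt (F count now 2)
Step 2: +2 fires, +2 burnt (F count now 2)
Step 3: +1 fires, +2 burnt (F count now 1)
Step 4: +2 fires, +1 burnt (F count now 2)
Step 5: +2 fires, +2 burnt (F count now 2)
Step 6: +3 fires, +2 burnt (F count now 3)
Step 7: +3 fires, +3 burnt (F count now 3)
Step 8: +3 fires, +3 burnt (F count now 3)
Step 9: +1 fires, +3 burnt (F count now 1)
Step 10: +0 fires, +1 burnt (F count now 0)
Fire out after step 10
Initially T: 21, now '.': 28
Total burnt (originally-T cells now '.'): 19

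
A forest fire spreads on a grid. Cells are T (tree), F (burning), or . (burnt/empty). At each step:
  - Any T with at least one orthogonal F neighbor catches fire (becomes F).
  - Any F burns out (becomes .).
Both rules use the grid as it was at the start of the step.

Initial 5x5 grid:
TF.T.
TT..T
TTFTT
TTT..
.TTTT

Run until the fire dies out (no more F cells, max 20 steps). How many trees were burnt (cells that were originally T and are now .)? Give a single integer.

Step 1: +5 fires, +2 burnt (F count now 5)
Step 2: +5 fires, +5 burnt (F count now 5)
Step 3: +4 fires, +5 burnt (F count now 4)
Step 4: +1 fires, +4 burnt (F count now 1)
Step 5: +0 fires, +1 burnt (F count now 0)
Fire out after step 5
Initially T: 16, now '.': 24
Total burnt (originally-T cells now '.'): 15

Answer: 15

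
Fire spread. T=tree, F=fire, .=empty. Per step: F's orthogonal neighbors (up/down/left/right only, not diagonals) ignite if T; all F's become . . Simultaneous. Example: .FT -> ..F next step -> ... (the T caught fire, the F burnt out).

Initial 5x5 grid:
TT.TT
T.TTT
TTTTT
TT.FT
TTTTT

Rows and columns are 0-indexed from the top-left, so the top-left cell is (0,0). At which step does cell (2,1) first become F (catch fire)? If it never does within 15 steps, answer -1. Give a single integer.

Step 1: cell (2,1)='T' (+3 fires, +1 burnt)
Step 2: cell (2,1)='T' (+5 fires, +3 burnt)
Step 3: cell (2,1)='F' (+5 fires, +5 burnt)
  -> target ignites at step 3
Step 4: cell (2,1)='.' (+4 fires, +5 burnt)
Step 5: cell (2,1)='.' (+2 fires, +4 burnt)
Step 6: cell (2,1)='.' (+1 fires, +2 burnt)
Step 7: cell (2,1)='.' (+1 fires, +1 burnt)
Step 8: cell (2,1)='.' (+0 fires, +1 burnt)
  fire out at step 8

3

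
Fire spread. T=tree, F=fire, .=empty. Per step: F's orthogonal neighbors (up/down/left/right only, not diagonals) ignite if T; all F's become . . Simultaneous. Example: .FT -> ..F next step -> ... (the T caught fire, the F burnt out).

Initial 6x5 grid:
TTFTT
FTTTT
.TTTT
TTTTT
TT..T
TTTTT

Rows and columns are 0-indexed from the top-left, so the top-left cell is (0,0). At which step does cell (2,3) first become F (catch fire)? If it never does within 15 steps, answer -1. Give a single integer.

Step 1: cell (2,3)='T' (+5 fires, +2 burnt)
Step 2: cell (2,3)='T' (+4 fires, +5 burnt)
Step 3: cell (2,3)='F' (+4 fires, +4 burnt)
  -> target ignites at step 3
Step 4: cell (2,3)='.' (+4 fires, +4 burnt)
Step 5: cell (2,3)='.' (+3 fires, +4 burnt)
Step 6: cell (2,3)='.' (+3 fires, +3 burnt)
Step 7: cell (2,3)='.' (+2 fires, +3 burnt)
Step 8: cell (2,3)='.' (+0 fires, +2 burnt)
  fire out at step 8

3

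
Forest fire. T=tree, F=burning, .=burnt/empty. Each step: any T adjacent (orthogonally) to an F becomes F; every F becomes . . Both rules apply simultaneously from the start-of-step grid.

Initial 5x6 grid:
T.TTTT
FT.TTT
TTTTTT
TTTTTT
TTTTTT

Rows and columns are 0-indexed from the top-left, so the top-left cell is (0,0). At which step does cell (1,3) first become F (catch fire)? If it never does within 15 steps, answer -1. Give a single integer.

Step 1: cell (1,3)='T' (+3 fires, +1 burnt)
Step 2: cell (1,3)='T' (+2 fires, +3 burnt)
Step 3: cell (1,3)='T' (+3 fires, +2 burnt)
Step 4: cell (1,3)='T' (+3 fires, +3 burnt)
Step 5: cell (1,3)='F' (+4 fires, +3 burnt)
  -> target ignites at step 5
Step 6: cell (1,3)='.' (+5 fires, +4 burnt)
Step 7: cell (1,3)='.' (+5 fires, +5 burnt)
Step 8: cell (1,3)='.' (+2 fires, +5 burnt)
Step 9: cell (1,3)='.' (+0 fires, +2 burnt)
  fire out at step 9

5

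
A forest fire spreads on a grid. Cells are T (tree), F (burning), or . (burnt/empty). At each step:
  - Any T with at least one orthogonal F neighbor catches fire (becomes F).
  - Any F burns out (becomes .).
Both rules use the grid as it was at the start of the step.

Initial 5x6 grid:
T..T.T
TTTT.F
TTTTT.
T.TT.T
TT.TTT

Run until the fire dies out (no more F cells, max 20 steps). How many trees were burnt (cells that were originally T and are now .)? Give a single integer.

Answer: 1

Derivation:
Step 1: +1 fires, +1 burnt (F count now 1)
Step 2: +0 fires, +1 burnt (F count now 0)
Fire out after step 2
Initially T: 21, now '.': 10
Total burnt (originally-T cells now '.'): 1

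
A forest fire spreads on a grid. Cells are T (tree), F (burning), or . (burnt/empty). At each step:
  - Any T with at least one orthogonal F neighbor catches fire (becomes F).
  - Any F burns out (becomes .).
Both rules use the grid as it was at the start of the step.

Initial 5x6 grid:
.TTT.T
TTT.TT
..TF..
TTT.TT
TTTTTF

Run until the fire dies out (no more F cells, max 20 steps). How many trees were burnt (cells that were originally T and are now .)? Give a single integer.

Answer: 17

Derivation:
Step 1: +3 fires, +2 burnt (F count now 3)
Step 2: +4 fires, +3 burnt (F count now 4)
Step 3: +4 fires, +4 burnt (F count now 4)
Step 4: +5 fires, +4 burnt (F count now 5)
Step 5: +1 fires, +5 burnt (F count now 1)
Step 6: +0 fires, +1 burnt (F count now 0)
Fire out after step 6
Initially T: 20, now '.': 27
Total burnt (originally-T cells now '.'): 17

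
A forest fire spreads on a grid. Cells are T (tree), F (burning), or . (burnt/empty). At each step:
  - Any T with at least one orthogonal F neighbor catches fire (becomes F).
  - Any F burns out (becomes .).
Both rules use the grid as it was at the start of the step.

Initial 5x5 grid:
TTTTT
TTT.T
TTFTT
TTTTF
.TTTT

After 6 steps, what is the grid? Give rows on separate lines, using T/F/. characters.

Step 1: 7 trees catch fire, 2 burn out
  TTTTT
  TTF.T
  TF.FF
  TTFF.
  .TTTF
Step 2: 7 trees catch fire, 7 burn out
  TTFTT
  TF..F
  F....
  TF...
  .TFF.
Step 3: 6 trees catch fire, 7 burn out
  TF.FF
  F....
  .....
  F....
  .F...
Step 4: 1 trees catch fire, 6 burn out
  F....
  .....
  .....
  .....
  .....
Step 5: 0 trees catch fire, 1 burn out
  .....
  .....
  .....
  .....
  .....
Step 6: 0 trees catch fire, 0 burn out
  .....
  .....
  .....
  .....
  .....

.....
.....
.....
.....
.....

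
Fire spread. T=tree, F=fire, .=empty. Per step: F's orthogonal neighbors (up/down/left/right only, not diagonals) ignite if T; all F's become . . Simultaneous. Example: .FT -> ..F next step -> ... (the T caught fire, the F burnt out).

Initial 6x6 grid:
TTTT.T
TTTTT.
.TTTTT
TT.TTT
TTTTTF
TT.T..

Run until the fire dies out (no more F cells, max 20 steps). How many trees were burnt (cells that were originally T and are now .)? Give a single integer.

Answer: 27

Derivation:
Step 1: +2 fires, +1 burnt (F count now 2)
Step 2: +3 fires, +2 burnt (F count now 3)
Step 3: +4 fires, +3 burnt (F count now 4)
Step 4: +3 fires, +4 burnt (F count now 3)
Step 5: +5 fires, +3 burnt (F count now 5)
Step 6: +5 fires, +5 burnt (F count now 5)
Step 7: +2 fires, +5 burnt (F count now 2)
Step 8: +2 fires, +2 burnt (F count now 2)
Step 9: +1 fires, +2 burnt (F count now 1)
Step 10: +0 fires, +1 burnt (F count now 0)
Fire out after step 10
Initially T: 28, now '.': 35
Total burnt (originally-T cells now '.'): 27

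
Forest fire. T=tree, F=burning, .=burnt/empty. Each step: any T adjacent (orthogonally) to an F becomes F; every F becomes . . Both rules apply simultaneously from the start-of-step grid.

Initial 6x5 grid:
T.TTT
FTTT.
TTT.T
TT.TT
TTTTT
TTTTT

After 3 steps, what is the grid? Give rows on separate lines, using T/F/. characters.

Step 1: 3 trees catch fire, 1 burn out
  F.TTT
  .FTT.
  FTT.T
  TT.TT
  TTTTT
  TTTTT
Step 2: 3 trees catch fire, 3 burn out
  ..TTT
  ..FT.
  .FT.T
  FT.TT
  TTTTT
  TTTTT
Step 3: 5 trees catch fire, 3 burn out
  ..FTT
  ...F.
  ..F.T
  .F.TT
  FTTTT
  TTTTT

..FTT
...F.
..F.T
.F.TT
FTTTT
TTTTT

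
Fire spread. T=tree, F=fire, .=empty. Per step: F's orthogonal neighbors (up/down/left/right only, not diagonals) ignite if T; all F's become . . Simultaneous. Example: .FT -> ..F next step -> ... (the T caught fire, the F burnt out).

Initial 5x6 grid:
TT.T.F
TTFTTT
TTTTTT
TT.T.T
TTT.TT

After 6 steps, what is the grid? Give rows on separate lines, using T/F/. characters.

Step 1: 4 trees catch fire, 2 burn out
  TT.T..
  TF.FTF
  TTFTTT
  TT.T.T
  TTT.TT
Step 2: 7 trees catch fire, 4 burn out
  TF.F..
  F...F.
  TF.FTF
  TT.T.T
  TTT.TT
Step 3: 6 trees catch fire, 7 burn out
  F.....
  ......
  F...F.
  TF.F.F
  TTT.TT
Step 4: 3 trees catch fire, 6 burn out
  ......
  ......
  ......
  F.....
  TFT.TF
Step 5: 3 trees catch fire, 3 burn out
  ......
  ......
  ......
  ......
  F.F.F.
Step 6: 0 trees catch fire, 3 burn out
  ......
  ......
  ......
  ......
  ......

......
......
......
......
......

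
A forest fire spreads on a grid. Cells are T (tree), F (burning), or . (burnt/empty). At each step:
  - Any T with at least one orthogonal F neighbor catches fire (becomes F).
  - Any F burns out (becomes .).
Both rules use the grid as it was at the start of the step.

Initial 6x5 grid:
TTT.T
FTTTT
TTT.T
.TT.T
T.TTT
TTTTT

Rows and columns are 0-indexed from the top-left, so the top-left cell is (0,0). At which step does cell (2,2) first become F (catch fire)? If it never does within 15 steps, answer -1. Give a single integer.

Step 1: cell (2,2)='T' (+3 fires, +1 burnt)
Step 2: cell (2,2)='T' (+3 fires, +3 burnt)
Step 3: cell (2,2)='F' (+4 fires, +3 burnt)
  -> target ignites at step 3
Step 4: cell (2,2)='.' (+2 fires, +4 burnt)
Step 5: cell (2,2)='.' (+3 fires, +2 burnt)
Step 6: cell (2,2)='.' (+3 fires, +3 burnt)
Step 7: cell (2,2)='.' (+3 fires, +3 burnt)
Step 8: cell (2,2)='.' (+2 fires, +3 burnt)
Step 9: cell (2,2)='.' (+1 fires, +2 burnt)
Step 10: cell (2,2)='.' (+0 fires, +1 burnt)
  fire out at step 10

3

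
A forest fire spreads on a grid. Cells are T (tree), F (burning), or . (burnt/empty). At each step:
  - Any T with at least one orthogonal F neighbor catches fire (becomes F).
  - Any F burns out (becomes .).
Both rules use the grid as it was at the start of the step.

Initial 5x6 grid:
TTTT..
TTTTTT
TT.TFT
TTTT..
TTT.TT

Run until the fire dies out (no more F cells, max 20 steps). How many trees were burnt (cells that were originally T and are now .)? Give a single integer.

Answer: 21

Derivation:
Step 1: +3 fires, +1 burnt (F count now 3)
Step 2: +3 fires, +3 burnt (F count now 3)
Step 3: +3 fires, +3 burnt (F count now 3)
Step 4: +4 fires, +3 burnt (F count now 4)
Step 5: +5 fires, +4 burnt (F count now 5)
Step 6: +3 fires, +5 burnt (F count now 3)
Step 7: +0 fires, +3 burnt (F count now 0)
Fire out after step 7
Initially T: 23, now '.': 28
Total burnt (originally-T cells now '.'): 21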